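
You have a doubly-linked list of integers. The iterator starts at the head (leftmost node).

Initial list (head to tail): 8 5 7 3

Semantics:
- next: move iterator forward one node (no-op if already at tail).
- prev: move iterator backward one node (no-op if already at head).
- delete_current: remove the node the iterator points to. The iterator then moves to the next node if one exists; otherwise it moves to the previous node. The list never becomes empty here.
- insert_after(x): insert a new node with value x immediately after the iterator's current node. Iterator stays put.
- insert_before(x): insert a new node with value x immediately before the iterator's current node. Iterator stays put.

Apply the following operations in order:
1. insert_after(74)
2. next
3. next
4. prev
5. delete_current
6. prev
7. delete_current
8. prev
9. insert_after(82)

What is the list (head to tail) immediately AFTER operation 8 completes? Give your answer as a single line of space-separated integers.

After 1 (insert_after(74)): list=[8, 74, 5, 7, 3] cursor@8
After 2 (next): list=[8, 74, 5, 7, 3] cursor@74
After 3 (next): list=[8, 74, 5, 7, 3] cursor@5
After 4 (prev): list=[8, 74, 5, 7, 3] cursor@74
After 5 (delete_current): list=[8, 5, 7, 3] cursor@5
After 6 (prev): list=[8, 5, 7, 3] cursor@8
After 7 (delete_current): list=[5, 7, 3] cursor@5
After 8 (prev): list=[5, 7, 3] cursor@5

Answer: 5 7 3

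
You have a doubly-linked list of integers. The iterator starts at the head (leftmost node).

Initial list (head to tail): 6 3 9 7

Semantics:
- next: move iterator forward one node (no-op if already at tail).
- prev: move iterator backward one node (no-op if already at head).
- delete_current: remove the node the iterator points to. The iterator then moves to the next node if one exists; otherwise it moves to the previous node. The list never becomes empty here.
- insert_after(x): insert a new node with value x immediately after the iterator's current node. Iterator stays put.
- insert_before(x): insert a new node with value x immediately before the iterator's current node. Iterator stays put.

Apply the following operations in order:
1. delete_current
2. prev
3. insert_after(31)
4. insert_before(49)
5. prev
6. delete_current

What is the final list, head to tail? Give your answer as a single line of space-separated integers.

Answer: 3 31 9 7

Derivation:
After 1 (delete_current): list=[3, 9, 7] cursor@3
After 2 (prev): list=[3, 9, 7] cursor@3
After 3 (insert_after(31)): list=[3, 31, 9, 7] cursor@3
After 4 (insert_before(49)): list=[49, 3, 31, 9, 7] cursor@3
After 5 (prev): list=[49, 3, 31, 9, 7] cursor@49
After 6 (delete_current): list=[3, 31, 9, 7] cursor@3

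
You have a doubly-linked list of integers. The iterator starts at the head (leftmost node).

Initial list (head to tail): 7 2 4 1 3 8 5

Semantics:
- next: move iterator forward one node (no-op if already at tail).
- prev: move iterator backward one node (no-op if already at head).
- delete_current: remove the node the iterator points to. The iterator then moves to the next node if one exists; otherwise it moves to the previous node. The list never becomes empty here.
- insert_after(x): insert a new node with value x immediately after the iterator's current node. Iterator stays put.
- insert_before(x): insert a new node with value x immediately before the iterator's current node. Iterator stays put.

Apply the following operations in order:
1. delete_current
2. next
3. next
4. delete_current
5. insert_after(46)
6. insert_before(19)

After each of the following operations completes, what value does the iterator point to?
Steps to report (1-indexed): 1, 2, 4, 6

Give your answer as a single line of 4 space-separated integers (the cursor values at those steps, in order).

Answer: 2 4 3 3

Derivation:
After 1 (delete_current): list=[2, 4, 1, 3, 8, 5] cursor@2
After 2 (next): list=[2, 4, 1, 3, 8, 5] cursor@4
After 3 (next): list=[2, 4, 1, 3, 8, 5] cursor@1
After 4 (delete_current): list=[2, 4, 3, 8, 5] cursor@3
After 5 (insert_after(46)): list=[2, 4, 3, 46, 8, 5] cursor@3
After 6 (insert_before(19)): list=[2, 4, 19, 3, 46, 8, 5] cursor@3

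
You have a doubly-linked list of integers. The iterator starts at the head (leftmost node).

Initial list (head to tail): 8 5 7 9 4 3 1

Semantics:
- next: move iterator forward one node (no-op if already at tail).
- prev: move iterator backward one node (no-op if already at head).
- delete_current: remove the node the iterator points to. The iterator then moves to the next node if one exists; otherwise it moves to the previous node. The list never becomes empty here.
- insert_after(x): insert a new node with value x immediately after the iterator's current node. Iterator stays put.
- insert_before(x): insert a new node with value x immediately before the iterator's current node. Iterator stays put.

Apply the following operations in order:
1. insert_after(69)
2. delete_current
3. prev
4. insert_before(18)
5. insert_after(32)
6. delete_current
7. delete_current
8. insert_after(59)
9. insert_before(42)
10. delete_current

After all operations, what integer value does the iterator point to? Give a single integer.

After 1 (insert_after(69)): list=[8, 69, 5, 7, 9, 4, 3, 1] cursor@8
After 2 (delete_current): list=[69, 5, 7, 9, 4, 3, 1] cursor@69
After 3 (prev): list=[69, 5, 7, 9, 4, 3, 1] cursor@69
After 4 (insert_before(18)): list=[18, 69, 5, 7, 9, 4, 3, 1] cursor@69
After 5 (insert_after(32)): list=[18, 69, 32, 5, 7, 9, 4, 3, 1] cursor@69
After 6 (delete_current): list=[18, 32, 5, 7, 9, 4, 3, 1] cursor@32
After 7 (delete_current): list=[18, 5, 7, 9, 4, 3, 1] cursor@5
After 8 (insert_after(59)): list=[18, 5, 59, 7, 9, 4, 3, 1] cursor@5
After 9 (insert_before(42)): list=[18, 42, 5, 59, 7, 9, 4, 3, 1] cursor@5
After 10 (delete_current): list=[18, 42, 59, 7, 9, 4, 3, 1] cursor@59

Answer: 59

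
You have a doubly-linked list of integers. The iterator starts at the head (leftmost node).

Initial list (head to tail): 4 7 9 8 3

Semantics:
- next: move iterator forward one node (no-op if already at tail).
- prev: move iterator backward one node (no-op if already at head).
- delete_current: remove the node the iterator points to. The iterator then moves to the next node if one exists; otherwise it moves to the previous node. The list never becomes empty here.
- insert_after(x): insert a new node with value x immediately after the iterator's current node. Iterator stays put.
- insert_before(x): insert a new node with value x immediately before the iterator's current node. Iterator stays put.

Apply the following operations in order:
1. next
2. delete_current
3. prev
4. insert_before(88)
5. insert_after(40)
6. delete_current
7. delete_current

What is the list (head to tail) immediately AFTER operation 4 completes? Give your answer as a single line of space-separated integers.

After 1 (next): list=[4, 7, 9, 8, 3] cursor@7
After 2 (delete_current): list=[4, 9, 8, 3] cursor@9
After 3 (prev): list=[4, 9, 8, 3] cursor@4
After 4 (insert_before(88)): list=[88, 4, 9, 8, 3] cursor@4

Answer: 88 4 9 8 3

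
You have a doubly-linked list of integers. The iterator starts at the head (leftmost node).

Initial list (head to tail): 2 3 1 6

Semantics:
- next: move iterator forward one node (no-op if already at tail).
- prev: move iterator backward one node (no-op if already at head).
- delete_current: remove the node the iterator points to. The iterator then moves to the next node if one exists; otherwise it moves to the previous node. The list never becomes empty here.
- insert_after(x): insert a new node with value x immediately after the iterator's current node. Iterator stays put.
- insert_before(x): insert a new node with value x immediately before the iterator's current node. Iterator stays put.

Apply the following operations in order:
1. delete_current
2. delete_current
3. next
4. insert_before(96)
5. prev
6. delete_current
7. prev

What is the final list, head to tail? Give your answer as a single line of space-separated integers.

After 1 (delete_current): list=[3, 1, 6] cursor@3
After 2 (delete_current): list=[1, 6] cursor@1
After 3 (next): list=[1, 6] cursor@6
After 4 (insert_before(96)): list=[1, 96, 6] cursor@6
After 5 (prev): list=[1, 96, 6] cursor@96
After 6 (delete_current): list=[1, 6] cursor@6
After 7 (prev): list=[1, 6] cursor@1

Answer: 1 6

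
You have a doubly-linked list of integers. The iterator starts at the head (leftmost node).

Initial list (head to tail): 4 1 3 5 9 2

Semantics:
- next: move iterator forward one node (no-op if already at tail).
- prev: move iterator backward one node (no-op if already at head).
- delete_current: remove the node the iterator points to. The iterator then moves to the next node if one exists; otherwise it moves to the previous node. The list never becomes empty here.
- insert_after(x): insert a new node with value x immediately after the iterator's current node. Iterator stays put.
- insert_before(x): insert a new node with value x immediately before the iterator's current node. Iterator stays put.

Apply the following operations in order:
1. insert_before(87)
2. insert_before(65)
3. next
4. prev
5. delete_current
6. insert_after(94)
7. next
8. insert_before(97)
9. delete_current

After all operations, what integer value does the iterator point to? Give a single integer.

After 1 (insert_before(87)): list=[87, 4, 1, 3, 5, 9, 2] cursor@4
After 2 (insert_before(65)): list=[87, 65, 4, 1, 3, 5, 9, 2] cursor@4
After 3 (next): list=[87, 65, 4, 1, 3, 5, 9, 2] cursor@1
After 4 (prev): list=[87, 65, 4, 1, 3, 5, 9, 2] cursor@4
After 5 (delete_current): list=[87, 65, 1, 3, 5, 9, 2] cursor@1
After 6 (insert_after(94)): list=[87, 65, 1, 94, 3, 5, 9, 2] cursor@1
After 7 (next): list=[87, 65, 1, 94, 3, 5, 9, 2] cursor@94
After 8 (insert_before(97)): list=[87, 65, 1, 97, 94, 3, 5, 9, 2] cursor@94
After 9 (delete_current): list=[87, 65, 1, 97, 3, 5, 9, 2] cursor@3

Answer: 3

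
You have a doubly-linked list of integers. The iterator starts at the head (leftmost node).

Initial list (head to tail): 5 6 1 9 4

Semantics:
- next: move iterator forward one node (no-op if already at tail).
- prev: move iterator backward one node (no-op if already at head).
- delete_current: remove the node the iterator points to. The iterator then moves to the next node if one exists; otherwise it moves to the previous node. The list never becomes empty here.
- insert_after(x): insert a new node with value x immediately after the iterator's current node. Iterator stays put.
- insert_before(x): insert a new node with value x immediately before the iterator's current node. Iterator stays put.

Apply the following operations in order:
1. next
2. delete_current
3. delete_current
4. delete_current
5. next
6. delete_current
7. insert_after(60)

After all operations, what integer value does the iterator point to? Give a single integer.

After 1 (next): list=[5, 6, 1, 9, 4] cursor@6
After 2 (delete_current): list=[5, 1, 9, 4] cursor@1
After 3 (delete_current): list=[5, 9, 4] cursor@9
After 4 (delete_current): list=[5, 4] cursor@4
After 5 (next): list=[5, 4] cursor@4
After 6 (delete_current): list=[5] cursor@5
After 7 (insert_after(60)): list=[5, 60] cursor@5

Answer: 5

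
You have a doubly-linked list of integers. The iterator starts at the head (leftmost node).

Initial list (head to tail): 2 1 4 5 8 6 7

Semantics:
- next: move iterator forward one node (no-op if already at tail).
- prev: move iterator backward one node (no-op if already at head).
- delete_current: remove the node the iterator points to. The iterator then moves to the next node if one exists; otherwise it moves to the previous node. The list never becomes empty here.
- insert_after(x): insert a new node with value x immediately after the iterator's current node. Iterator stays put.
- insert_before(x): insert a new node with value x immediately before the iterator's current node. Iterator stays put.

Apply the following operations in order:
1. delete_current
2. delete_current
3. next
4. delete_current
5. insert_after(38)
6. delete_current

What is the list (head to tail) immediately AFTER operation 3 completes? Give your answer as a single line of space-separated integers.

After 1 (delete_current): list=[1, 4, 5, 8, 6, 7] cursor@1
After 2 (delete_current): list=[4, 5, 8, 6, 7] cursor@4
After 3 (next): list=[4, 5, 8, 6, 7] cursor@5

Answer: 4 5 8 6 7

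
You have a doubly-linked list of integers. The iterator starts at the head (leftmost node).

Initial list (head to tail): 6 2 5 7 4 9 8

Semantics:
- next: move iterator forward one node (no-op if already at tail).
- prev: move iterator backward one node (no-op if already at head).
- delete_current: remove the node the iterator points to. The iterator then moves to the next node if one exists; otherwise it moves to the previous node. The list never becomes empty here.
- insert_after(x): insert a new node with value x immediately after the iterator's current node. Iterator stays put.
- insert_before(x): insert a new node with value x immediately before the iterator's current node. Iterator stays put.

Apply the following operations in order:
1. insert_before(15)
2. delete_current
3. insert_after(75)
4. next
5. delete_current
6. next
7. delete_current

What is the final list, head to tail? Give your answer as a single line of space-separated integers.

After 1 (insert_before(15)): list=[15, 6, 2, 5, 7, 4, 9, 8] cursor@6
After 2 (delete_current): list=[15, 2, 5, 7, 4, 9, 8] cursor@2
After 3 (insert_after(75)): list=[15, 2, 75, 5, 7, 4, 9, 8] cursor@2
After 4 (next): list=[15, 2, 75, 5, 7, 4, 9, 8] cursor@75
After 5 (delete_current): list=[15, 2, 5, 7, 4, 9, 8] cursor@5
After 6 (next): list=[15, 2, 5, 7, 4, 9, 8] cursor@7
After 7 (delete_current): list=[15, 2, 5, 4, 9, 8] cursor@4

Answer: 15 2 5 4 9 8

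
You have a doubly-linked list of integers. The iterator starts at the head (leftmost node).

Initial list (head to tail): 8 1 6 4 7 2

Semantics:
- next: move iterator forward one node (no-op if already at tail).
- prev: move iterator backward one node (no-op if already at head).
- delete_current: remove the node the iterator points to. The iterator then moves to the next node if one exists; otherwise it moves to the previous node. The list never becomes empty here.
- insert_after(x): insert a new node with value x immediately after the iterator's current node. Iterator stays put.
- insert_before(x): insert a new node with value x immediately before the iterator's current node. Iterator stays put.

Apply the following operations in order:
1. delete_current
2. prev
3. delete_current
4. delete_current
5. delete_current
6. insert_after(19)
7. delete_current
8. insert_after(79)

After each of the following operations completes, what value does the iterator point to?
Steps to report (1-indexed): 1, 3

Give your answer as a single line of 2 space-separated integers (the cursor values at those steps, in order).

After 1 (delete_current): list=[1, 6, 4, 7, 2] cursor@1
After 2 (prev): list=[1, 6, 4, 7, 2] cursor@1
After 3 (delete_current): list=[6, 4, 7, 2] cursor@6
After 4 (delete_current): list=[4, 7, 2] cursor@4
After 5 (delete_current): list=[7, 2] cursor@7
After 6 (insert_after(19)): list=[7, 19, 2] cursor@7
After 7 (delete_current): list=[19, 2] cursor@19
After 8 (insert_after(79)): list=[19, 79, 2] cursor@19

Answer: 1 6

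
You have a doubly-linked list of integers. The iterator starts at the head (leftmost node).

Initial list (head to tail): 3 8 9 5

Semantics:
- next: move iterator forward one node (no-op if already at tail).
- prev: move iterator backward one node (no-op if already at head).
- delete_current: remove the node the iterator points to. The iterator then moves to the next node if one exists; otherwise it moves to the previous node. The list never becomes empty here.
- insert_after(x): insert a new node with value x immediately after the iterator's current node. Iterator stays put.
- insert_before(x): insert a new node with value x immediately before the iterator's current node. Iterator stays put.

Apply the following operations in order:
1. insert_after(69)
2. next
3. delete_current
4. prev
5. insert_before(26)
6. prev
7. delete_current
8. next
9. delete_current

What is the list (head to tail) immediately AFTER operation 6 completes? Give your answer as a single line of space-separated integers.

Answer: 26 3 8 9 5

Derivation:
After 1 (insert_after(69)): list=[3, 69, 8, 9, 5] cursor@3
After 2 (next): list=[3, 69, 8, 9, 5] cursor@69
After 3 (delete_current): list=[3, 8, 9, 5] cursor@8
After 4 (prev): list=[3, 8, 9, 5] cursor@3
After 5 (insert_before(26)): list=[26, 3, 8, 9, 5] cursor@3
After 6 (prev): list=[26, 3, 8, 9, 5] cursor@26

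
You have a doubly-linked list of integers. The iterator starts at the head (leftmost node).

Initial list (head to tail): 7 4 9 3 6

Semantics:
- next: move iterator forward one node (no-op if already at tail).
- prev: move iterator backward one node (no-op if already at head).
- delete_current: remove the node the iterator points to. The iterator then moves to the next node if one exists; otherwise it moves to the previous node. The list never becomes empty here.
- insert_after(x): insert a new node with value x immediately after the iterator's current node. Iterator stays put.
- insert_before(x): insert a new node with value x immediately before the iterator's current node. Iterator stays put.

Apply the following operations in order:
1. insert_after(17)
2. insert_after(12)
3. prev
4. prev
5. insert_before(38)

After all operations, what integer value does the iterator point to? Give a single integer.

Answer: 7

Derivation:
After 1 (insert_after(17)): list=[7, 17, 4, 9, 3, 6] cursor@7
After 2 (insert_after(12)): list=[7, 12, 17, 4, 9, 3, 6] cursor@7
After 3 (prev): list=[7, 12, 17, 4, 9, 3, 6] cursor@7
After 4 (prev): list=[7, 12, 17, 4, 9, 3, 6] cursor@7
After 5 (insert_before(38)): list=[38, 7, 12, 17, 4, 9, 3, 6] cursor@7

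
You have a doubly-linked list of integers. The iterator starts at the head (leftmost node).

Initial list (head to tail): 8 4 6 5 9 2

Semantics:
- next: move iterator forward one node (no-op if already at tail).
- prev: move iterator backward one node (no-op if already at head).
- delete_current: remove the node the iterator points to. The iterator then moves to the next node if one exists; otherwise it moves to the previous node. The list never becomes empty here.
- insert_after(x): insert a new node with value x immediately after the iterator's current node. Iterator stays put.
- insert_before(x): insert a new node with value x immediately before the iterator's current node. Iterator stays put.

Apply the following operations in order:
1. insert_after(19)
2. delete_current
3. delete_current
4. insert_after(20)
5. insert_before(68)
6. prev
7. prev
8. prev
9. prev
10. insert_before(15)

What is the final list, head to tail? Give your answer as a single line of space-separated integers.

Answer: 15 68 4 20 6 5 9 2

Derivation:
After 1 (insert_after(19)): list=[8, 19, 4, 6, 5, 9, 2] cursor@8
After 2 (delete_current): list=[19, 4, 6, 5, 9, 2] cursor@19
After 3 (delete_current): list=[4, 6, 5, 9, 2] cursor@4
After 4 (insert_after(20)): list=[4, 20, 6, 5, 9, 2] cursor@4
After 5 (insert_before(68)): list=[68, 4, 20, 6, 5, 9, 2] cursor@4
After 6 (prev): list=[68, 4, 20, 6, 5, 9, 2] cursor@68
After 7 (prev): list=[68, 4, 20, 6, 5, 9, 2] cursor@68
After 8 (prev): list=[68, 4, 20, 6, 5, 9, 2] cursor@68
After 9 (prev): list=[68, 4, 20, 6, 5, 9, 2] cursor@68
After 10 (insert_before(15)): list=[15, 68, 4, 20, 6, 5, 9, 2] cursor@68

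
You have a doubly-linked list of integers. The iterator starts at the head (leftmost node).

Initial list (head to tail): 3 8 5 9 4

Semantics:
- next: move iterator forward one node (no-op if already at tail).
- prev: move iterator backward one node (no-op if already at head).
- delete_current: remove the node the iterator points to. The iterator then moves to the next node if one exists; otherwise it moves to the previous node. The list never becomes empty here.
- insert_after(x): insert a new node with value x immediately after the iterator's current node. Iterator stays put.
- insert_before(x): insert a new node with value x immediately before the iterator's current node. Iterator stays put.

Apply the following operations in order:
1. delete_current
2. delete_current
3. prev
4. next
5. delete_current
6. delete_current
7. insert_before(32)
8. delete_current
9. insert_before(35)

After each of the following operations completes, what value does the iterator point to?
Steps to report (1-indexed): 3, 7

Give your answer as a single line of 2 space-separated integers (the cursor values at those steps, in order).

Answer: 5 5

Derivation:
After 1 (delete_current): list=[8, 5, 9, 4] cursor@8
After 2 (delete_current): list=[5, 9, 4] cursor@5
After 3 (prev): list=[5, 9, 4] cursor@5
After 4 (next): list=[5, 9, 4] cursor@9
After 5 (delete_current): list=[5, 4] cursor@4
After 6 (delete_current): list=[5] cursor@5
After 7 (insert_before(32)): list=[32, 5] cursor@5
After 8 (delete_current): list=[32] cursor@32
After 9 (insert_before(35)): list=[35, 32] cursor@32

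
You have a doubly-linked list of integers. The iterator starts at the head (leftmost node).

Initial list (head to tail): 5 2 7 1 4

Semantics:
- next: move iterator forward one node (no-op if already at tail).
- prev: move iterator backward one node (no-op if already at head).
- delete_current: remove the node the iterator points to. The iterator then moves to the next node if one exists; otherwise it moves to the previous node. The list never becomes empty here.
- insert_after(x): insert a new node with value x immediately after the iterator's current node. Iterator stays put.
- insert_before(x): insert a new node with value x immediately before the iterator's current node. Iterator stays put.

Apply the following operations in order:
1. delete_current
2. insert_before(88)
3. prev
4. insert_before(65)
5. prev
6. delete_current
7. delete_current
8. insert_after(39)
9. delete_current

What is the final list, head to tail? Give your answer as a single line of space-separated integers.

After 1 (delete_current): list=[2, 7, 1, 4] cursor@2
After 2 (insert_before(88)): list=[88, 2, 7, 1, 4] cursor@2
After 3 (prev): list=[88, 2, 7, 1, 4] cursor@88
After 4 (insert_before(65)): list=[65, 88, 2, 7, 1, 4] cursor@88
After 5 (prev): list=[65, 88, 2, 7, 1, 4] cursor@65
After 6 (delete_current): list=[88, 2, 7, 1, 4] cursor@88
After 7 (delete_current): list=[2, 7, 1, 4] cursor@2
After 8 (insert_after(39)): list=[2, 39, 7, 1, 4] cursor@2
After 9 (delete_current): list=[39, 7, 1, 4] cursor@39

Answer: 39 7 1 4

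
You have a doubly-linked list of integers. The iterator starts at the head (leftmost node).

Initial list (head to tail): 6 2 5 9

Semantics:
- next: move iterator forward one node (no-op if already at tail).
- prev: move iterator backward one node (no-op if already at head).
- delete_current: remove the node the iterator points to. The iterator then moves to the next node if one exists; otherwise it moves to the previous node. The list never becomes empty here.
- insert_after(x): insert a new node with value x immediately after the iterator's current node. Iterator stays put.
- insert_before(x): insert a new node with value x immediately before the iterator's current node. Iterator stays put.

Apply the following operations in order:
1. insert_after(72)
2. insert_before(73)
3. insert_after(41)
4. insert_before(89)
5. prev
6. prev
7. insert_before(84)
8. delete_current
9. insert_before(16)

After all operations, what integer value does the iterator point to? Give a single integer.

Answer: 89

Derivation:
After 1 (insert_after(72)): list=[6, 72, 2, 5, 9] cursor@6
After 2 (insert_before(73)): list=[73, 6, 72, 2, 5, 9] cursor@6
After 3 (insert_after(41)): list=[73, 6, 41, 72, 2, 5, 9] cursor@6
After 4 (insert_before(89)): list=[73, 89, 6, 41, 72, 2, 5, 9] cursor@6
After 5 (prev): list=[73, 89, 6, 41, 72, 2, 5, 9] cursor@89
After 6 (prev): list=[73, 89, 6, 41, 72, 2, 5, 9] cursor@73
After 7 (insert_before(84)): list=[84, 73, 89, 6, 41, 72, 2, 5, 9] cursor@73
After 8 (delete_current): list=[84, 89, 6, 41, 72, 2, 5, 9] cursor@89
After 9 (insert_before(16)): list=[84, 16, 89, 6, 41, 72, 2, 5, 9] cursor@89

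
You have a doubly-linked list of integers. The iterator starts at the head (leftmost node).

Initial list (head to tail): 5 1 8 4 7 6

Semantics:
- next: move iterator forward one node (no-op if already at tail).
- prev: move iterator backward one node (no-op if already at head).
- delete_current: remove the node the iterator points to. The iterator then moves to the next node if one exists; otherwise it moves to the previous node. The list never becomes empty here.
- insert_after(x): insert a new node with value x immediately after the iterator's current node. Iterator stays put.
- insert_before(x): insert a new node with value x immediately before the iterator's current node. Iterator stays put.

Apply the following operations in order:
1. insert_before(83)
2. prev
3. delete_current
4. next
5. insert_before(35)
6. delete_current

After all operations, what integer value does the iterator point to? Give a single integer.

Answer: 8

Derivation:
After 1 (insert_before(83)): list=[83, 5, 1, 8, 4, 7, 6] cursor@5
After 2 (prev): list=[83, 5, 1, 8, 4, 7, 6] cursor@83
After 3 (delete_current): list=[5, 1, 8, 4, 7, 6] cursor@5
After 4 (next): list=[5, 1, 8, 4, 7, 6] cursor@1
After 5 (insert_before(35)): list=[5, 35, 1, 8, 4, 7, 6] cursor@1
After 6 (delete_current): list=[5, 35, 8, 4, 7, 6] cursor@8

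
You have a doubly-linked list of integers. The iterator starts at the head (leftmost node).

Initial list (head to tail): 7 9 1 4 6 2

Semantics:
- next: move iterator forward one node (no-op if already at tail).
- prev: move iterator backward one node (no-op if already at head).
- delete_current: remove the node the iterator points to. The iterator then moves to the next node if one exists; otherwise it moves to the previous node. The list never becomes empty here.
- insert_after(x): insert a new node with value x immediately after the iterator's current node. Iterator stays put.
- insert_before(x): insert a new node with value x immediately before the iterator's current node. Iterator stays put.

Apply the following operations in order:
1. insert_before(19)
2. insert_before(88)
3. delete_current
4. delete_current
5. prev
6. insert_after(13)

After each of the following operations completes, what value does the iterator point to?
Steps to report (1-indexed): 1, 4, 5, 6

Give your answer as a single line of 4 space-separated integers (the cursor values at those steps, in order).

After 1 (insert_before(19)): list=[19, 7, 9, 1, 4, 6, 2] cursor@7
After 2 (insert_before(88)): list=[19, 88, 7, 9, 1, 4, 6, 2] cursor@7
After 3 (delete_current): list=[19, 88, 9, 1, 4, 6, 2] cursor@9
After 4 (delete_current): list=[19, 88, 1, 4, 6, 2] cursor@1
After 5 (prev): list=[19, 88, 1, 4, 6, 2] cursor@88
After 6 (insert_after(13)): list=[19, 88, 13, 1, 4, 6, 2] cursor@88

Answer: 7 1 88 88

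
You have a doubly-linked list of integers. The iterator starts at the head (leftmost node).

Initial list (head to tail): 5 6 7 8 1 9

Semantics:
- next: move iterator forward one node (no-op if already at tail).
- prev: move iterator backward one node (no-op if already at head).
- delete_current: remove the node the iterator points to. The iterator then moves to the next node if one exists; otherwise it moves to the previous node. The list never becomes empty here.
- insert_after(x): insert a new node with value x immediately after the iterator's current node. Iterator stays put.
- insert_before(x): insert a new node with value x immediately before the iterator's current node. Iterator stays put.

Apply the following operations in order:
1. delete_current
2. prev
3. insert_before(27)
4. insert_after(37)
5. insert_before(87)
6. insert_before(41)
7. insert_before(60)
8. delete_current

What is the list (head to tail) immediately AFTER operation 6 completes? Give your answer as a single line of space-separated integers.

After 1 (delete_current): list=[6, 7, 8, 1, 9] cursor@6
After 2 (prev): list=[6, 7, 8, 1, 9] cursor@6
After 3 (insert_before(27)): list=[27, 6, 7, 8, 1, 9] cursor@6
After 4 (insert_after(37)): list=[27, 6, 37, 7, 8, 1, 9] cursor@6
After 5 (insert_before(87)): list=[27, 87, 6, 37, 7, 8, 1, 9] cursor@6
After 6 (insert_before(41)): list=[27, 87, 41, 6, 37, 7, 8, 1, 9] cursor@6

Answer: 27 87 41 6 37 7 8 1 9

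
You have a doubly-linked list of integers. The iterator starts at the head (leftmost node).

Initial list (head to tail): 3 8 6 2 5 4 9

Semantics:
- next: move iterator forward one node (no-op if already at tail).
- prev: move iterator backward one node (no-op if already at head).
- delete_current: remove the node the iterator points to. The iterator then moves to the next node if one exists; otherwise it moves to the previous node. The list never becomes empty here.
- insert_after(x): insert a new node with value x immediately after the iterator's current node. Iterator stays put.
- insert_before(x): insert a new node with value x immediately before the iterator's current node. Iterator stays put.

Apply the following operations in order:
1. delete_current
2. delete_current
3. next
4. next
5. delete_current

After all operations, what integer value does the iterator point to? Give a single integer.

Answer: 4

Derivation:
After 1 (delete_current): list=[8, 6, 2, 5, 4, 9] cursor@8
After 2 (delete_current): list=[6, 2, 5, 4, 9] cursor@6
After 3 (next): list=[6, 2, 5, 4, 9] cursor@2
After 4 (next): list=[6, 2, 5, 4, 9] cursor@5
After 5 (delete_current): list=[6, 2, 4, 9] cursor@4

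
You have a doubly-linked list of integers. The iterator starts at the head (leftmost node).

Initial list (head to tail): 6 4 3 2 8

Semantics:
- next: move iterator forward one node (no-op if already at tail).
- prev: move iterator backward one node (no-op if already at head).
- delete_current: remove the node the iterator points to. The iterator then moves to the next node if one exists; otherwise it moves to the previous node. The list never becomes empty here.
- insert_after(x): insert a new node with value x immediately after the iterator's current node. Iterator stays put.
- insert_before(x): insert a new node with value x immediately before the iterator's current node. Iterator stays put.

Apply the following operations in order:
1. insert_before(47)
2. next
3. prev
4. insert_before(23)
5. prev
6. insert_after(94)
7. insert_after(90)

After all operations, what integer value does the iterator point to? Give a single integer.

Answer: 23

Derivation:
After 1 (insert_before(47)): list=[47, 6, 4, 3, 2, 8] cursor@6
After 2 (next): list=[47, 6, 4, 3, 2, 8] cursor@4
After 3 (prev): list=[47, 6, 4, 3, 2, 8] cursor@6
After 4 (insert_before(23)): list=[47, 23, 6, 4, 3, 2, 8] cursor@6
After 5 (prev): list=[47, 23, 6, 4, 3, 2, 8] cursor@23
After 6 (insert_after(94)): list=[47, 23, 94, 6, 4, 3, 2, 8] cursor@23
After 7 (insert_after(90)): list=[47, 23, 90, 94, 6, 4, 3, 2, 8] cursor@23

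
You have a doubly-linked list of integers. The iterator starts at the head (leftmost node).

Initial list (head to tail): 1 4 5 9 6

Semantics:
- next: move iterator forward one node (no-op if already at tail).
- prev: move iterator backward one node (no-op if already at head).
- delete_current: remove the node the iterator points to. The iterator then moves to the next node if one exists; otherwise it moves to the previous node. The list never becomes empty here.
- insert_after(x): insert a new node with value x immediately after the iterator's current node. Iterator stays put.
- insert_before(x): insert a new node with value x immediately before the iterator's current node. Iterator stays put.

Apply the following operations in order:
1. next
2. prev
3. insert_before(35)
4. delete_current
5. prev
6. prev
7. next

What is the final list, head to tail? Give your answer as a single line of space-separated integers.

Answer: 35 4 5 9 6

Derivation:
After 1 (next): list=[1, 4, 5, 9, 6] cursor@4
After 2 (prev): list=[1, 4, 5, 9, 6] cursor@1
After 3 (insert_before(35)): list=[35, 1, 4, 5, 9, 6] cursor@1
After 4 (delete_current): list=[35, 4, 5, 9, 6] cursor@4
After 5 (prev): list=[35, 4, 5, 9, 6] cursor@35
After 6 (prev): list=[35, 4, 5, 9, 6] cursor@35
After 7 (next): list=[35, 4, 5, 9, 6] cursor@4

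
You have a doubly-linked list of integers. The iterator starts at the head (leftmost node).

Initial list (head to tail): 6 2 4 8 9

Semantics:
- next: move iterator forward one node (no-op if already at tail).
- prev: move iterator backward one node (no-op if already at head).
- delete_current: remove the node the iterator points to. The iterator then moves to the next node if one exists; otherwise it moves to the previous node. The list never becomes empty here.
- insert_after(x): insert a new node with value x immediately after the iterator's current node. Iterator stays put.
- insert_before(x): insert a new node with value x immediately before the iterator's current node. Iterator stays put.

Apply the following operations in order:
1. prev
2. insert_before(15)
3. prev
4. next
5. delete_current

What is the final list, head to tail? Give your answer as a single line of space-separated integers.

Answer: 15 2 4 8 9

Derivation:
After 1 (prev): list=[6, 2, 4, 8, 9] cursor@6
After 2 (insert_before(15)): list=[15, 6, 2, 4, 8, 9] cursor@6
After 3 (prev): list=[15, 6, 2, 4, 8, 9] cursor@15
After 4 (next): list=[15, 6, 2, 4, 8, 9] cursor@6
After 5 (delete_current): list=[15, 2, 4, 8, 9] cursor@2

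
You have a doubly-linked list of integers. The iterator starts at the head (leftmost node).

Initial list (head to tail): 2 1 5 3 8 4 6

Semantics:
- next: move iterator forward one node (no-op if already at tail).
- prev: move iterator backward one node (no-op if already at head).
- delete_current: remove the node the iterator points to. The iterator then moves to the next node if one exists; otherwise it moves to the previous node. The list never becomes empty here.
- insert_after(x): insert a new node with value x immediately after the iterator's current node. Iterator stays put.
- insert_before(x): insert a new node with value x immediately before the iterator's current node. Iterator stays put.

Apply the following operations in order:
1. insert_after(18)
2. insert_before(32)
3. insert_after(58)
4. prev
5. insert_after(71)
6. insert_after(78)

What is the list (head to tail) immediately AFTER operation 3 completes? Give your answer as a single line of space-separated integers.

Answer: 32 2 58 18 1 5 3 8 4 6

Derivation:
After 1 (insert_after(18)): list=[2, 18, 1, 5, 3, 8, 4, 6] cursor@2
After 2 (insert_before(32)): list=[32, 2, 18, 1, 5, 3, 8, 4, 6] cursor@2
After 3 (insert_after(58)): list=[32, 2, 58, 18, 1, 5, 3, 8, 4, 6] cursor@2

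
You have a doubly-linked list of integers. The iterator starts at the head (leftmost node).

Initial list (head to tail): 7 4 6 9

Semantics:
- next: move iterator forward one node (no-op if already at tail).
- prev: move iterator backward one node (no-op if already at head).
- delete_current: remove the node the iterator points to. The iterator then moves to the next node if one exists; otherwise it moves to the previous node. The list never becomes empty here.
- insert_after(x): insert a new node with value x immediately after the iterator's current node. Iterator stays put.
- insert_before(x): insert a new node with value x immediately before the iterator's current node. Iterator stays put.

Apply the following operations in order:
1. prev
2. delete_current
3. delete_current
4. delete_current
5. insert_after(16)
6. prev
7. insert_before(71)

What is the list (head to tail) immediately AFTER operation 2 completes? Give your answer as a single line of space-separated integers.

After 1 (prev): list=[7, 4, 6, 9] cursor@7
After 2 (delete_current): list=[4, 6, 9] cursor@4

Answer: 4 6 9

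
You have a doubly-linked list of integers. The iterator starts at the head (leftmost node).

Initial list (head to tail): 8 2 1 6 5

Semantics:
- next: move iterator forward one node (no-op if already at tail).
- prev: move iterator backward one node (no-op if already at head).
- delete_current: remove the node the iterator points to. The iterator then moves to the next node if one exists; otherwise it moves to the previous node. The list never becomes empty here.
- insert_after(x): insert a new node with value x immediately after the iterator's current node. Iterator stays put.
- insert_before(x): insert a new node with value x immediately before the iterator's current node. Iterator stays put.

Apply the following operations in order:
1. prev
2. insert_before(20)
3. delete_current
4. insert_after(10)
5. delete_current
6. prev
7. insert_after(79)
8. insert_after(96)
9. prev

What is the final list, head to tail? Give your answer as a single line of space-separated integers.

After 1 (prev): list=[8, 2, 1, 6, 5] cursor@8
After 2 (insert_before(20)): list=[20, 8, 2, 1, 6, 5] cursor@8
After 3 (delete_current): list=[20, 2, 1, 6, 5] cursor@2
After 4 (insert_after(10)): list=[20, 2, 10, 1, 6, 5] cursor@2
After 5 (delete_current): list=[20, 10, 1, 6, 5] cursor@10
After 6 (prev): list=[20, 10, 1, 6, 5] cursor@20
After 7 (insert_after(79)): list=[20, 79, 10, 1, 6, 5] cursor@20
After 8 (insert_after(96)): list=[20, 96, 79, 10, 1, 6, 5] cursor@20
After 9 (prev): list=[20, 96, 79, 10, 1, 6, 5] cursor@20

Answer: 20 96 79 10 1 6 5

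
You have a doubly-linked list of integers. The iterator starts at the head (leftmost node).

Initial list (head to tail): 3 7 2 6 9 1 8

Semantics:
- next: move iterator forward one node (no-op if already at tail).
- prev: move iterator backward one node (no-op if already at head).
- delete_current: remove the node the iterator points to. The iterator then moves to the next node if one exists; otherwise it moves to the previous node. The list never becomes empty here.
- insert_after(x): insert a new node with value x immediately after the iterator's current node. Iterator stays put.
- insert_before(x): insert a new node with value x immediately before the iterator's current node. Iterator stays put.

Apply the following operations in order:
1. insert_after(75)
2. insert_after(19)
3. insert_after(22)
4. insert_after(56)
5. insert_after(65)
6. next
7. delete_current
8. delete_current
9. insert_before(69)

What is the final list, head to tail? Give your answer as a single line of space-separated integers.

Answer: 3 69 22 19 75 7 2 6 9 1 8

Derivation:
After 1 (insert_after(75)): list=[3, 75, 7, 2, 6, 9, 1, 8] cursor@3
After 2 (insert_after(19)): list=[3, 19, 75, 7, 2, 6, 9, 1, 8] cursor@3
After 3 (insert_after(22)): list=[3, 22, 19, 75, 7, 2, 6, 9, 1, 8] cursor@3
After 4 (insert_after(56)): list=[3, 56, 22, 19, 75, 7, 2, 6, 9, 1, 8] cursor@3
After 5 (insert_after(65)): list=[3, 65, 56, 22, 19, 75, 7, 2, 6, 9, 1, 8] cursor@3
After 6 (next): list=[3, 65, 56, 22, 19, 75, 7, 2, 6, 9, 1, 8] cursor@65
After 7 (delete_current): list=[3, 56, 22, 19, 75, 7, 2, 6, 9, 1, 8] cursor@56
After 8 (delete_current): list=[3, 22, 19, 75, 7, 2, 6, 9, 1, 8] cursor@22
After 9 (insert_before(69)): list=[3, 69, 22, 19, 75, 7, 2, 6, 9, 1, 8] cursor@22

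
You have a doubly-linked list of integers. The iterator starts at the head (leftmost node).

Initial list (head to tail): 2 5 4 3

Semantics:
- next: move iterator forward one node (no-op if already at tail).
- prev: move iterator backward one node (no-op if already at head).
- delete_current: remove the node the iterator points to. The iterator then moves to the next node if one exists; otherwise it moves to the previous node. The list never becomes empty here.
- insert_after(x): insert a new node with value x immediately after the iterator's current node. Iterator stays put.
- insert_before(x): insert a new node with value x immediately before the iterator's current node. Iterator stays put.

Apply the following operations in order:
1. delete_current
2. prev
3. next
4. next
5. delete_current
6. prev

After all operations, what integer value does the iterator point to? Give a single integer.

After 1 (delete_current): list=[5, 4, 3] cursor@5
After 2 (prev): list=[5, 4, 3] cursor@5
After 3 (next): list=[5, 4, 3] cursor@4
After 4 (next): list=[5, 4, 3] cursor@3
After 5 (delete_current): list=[5, 4] cursor@4
After 6 (prev): list=[5, 4] cursor@5

Answer: 5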